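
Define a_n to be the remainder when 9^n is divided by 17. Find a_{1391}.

2

Computing terms: a_0 = 1; a_1 = 9; a_2 = 13; a_3 = 15; a_4 = 16; a_5 = 8; a_6 = 4; a_7 = 2; a_8 = 1.
The sequence repeats with period 8.
So a_{1391} = a_{0 + ((1391-0) mod 8)} = a_7 = 2.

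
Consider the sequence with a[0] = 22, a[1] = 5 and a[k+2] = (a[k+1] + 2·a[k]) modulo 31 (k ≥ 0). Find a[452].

18

Listing terms: a[0] = 22,  a[1] = 5,  a[2] = 18,  a[3] = 28,  a[4] = 2,  a[5] = 27,  a[6] = 0,  a[7] = 23,  a[8] = 23,  a[9] = 7,  a[10] = 22,  a[11] = 5.
Since (a[10], a[11]) = (a[0], a[1]) = (22, 5) (two consecutive terms determine the rest), the sequence is periodic with period 10.
So a[452] = a[0 + ((452-0) mod 10)] = a[2] = 18.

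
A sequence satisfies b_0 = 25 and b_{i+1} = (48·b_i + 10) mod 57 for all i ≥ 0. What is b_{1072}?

b_0 = 25, b_1 = 13, b_2 = 7, b_3 = 4, b_4 = 31, b_5 = 16, b_6 = 37, b_7 = 19, b_8 = 10, b_9 = 34, b_{10} = 46, b_{11} = 52, b_{12} = 55, b_{13} = 28, b_{14} = 43, b_{15} = 22, b_{16} = 40, b_{17} = 49, b_{18} = 25.
Since b_{18} = b_0 = 25, the sequence is periodic with period 18.
So b_{1072} = b_{0 + ((1072-0) mod 18)} = b_{10} = 46.

46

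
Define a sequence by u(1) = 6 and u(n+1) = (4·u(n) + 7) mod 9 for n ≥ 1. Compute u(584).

1

Computing terms: u(1) = 6; u(2) = 4; u(3) = 5; u(4) = 0; u(5) = 7; u(6) = 8; u(7) = 3; u(8) = 1; u(9) = 2; u(10) = 6.
The sequence repeats with period 9.
So u(584) = u(1 + ((584-1) mod 9)) = u(8) = 1.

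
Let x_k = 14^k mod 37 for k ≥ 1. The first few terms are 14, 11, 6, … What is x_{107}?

8

Computing terms: x_1 = 14, x_2 = 11, x_3 = 6, x_4 = 10, x_5 = 29, x_6 = 36, x_7 = 23, x_8 = 26, x_9 = 31, x_{10} = 27, x_{11} = 8, x_{12} = 1, x_{13} = 14.
Since x_{13} = x_1 = 14, the sequence is periodic with period 12.
So x_{107} = x_{1 + ((107-1) mod 12)} = x_{11} = 8.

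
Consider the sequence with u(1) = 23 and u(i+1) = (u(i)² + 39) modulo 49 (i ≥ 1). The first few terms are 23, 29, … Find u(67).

47

u(1) = 23; u(2) = 29; u(3) = 47; u(4) = 43; u(5) = 26; u(6) = 29.
Since u(6) = u(2) = 29, the sequence is eventually periodic: after a pre-period of length 1 it cycles with period 4.
For i ≥ 2, u(i) depends only on (i - 2) mod 4. (67 - 2) mod 4 = 1, so u(67) = u(3) = 47.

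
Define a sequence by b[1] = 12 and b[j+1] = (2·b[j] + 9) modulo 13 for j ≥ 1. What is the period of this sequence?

12

Listing terms: b[1] = 12,  b[2] = 7,  b[3] = 10,  b[4] = 3,  b[5] = 2,  b[6] = 0,  b[7] = 9,  b[8] = 1,  b[9] = 11,  b[10] = 5,  b[11] = 6,  b[12] = 8,  b[13] = 12.
Since b[13] = b[1] = 12, the sequence is periodic with period 12.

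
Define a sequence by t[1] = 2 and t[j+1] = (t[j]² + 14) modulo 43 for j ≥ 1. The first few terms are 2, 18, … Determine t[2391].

We have t[1] = 2; t[2] = 18; t[3] = 37; t[4] = 7; t[5] = 20; t[6] = 27; t[7] = 12; t[8] = 29; t[9] = 38; t[10] = 39; t[11] = 30; t[12] = 11; t[13] = 6; t[14] = 7.
Since t[14] = t[4] = 7, the sequence is eventually periodic: after a pre-period of length 3 it cycles with period 10.
For j ≥ 4, t[j] depends only on (j - 4) mod 10. (2391 - 4) mod 10 = 7, so t[2391] = t[11] = 30.

30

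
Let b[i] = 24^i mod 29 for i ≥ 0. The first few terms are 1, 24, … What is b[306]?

Listing terms: b[0] = 1,  b[1] = 24,  b[2] = 25,  b[3] = 20,  b[4] = 16,  b[5] = 7,  b[6] = 23,  b[7] = 1.
The sequence repeats with period 7.
So b[306] = b[0 + ((306-0) mod 7)] = b[5] = 7.

7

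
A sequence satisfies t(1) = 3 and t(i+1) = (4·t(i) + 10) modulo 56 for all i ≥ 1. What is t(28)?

t(1) = 3,  t(2) = 22,  t(3) = 42,  t(4) = 10,  t(5) = 50,  t(6) = 42.
Since t(6) = t(3) = 42, the sequence is eventually periodic: after a pre-period of length 2 it cycles with period 3.
For i ≥ 3, t(i) depends only on (i - 3) mod 3. (28 - 3) mod 3 = 1, so t(28) = t(4) = 10.

10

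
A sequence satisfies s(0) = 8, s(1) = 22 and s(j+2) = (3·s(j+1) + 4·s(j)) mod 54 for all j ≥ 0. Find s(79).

22

Computing terms: s(0) = 8,  s(1) = 22,  s(2) = 44,  s(3) = 4,  s(4) = 26,  s(5) = 40,  s(6) = 8,  s(7) = 22.
The sequence repeats with period 6.
So s(79) = s(0 + ((79-0) mod 6)) = s(1) = 22.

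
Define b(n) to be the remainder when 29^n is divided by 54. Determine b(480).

Computing terms: b(0) = 1, b(1) = 29, b(2) = 31, b(3) = 35, b(4) = 43, b(5) = 5, b(6) = 37, b(7) = 47, b(8) = 13, b(9) = 53, b(10) = 25, b(11) = 23, b(12) = 19, b(13) = 11, b(14) = 49, b(15) = 17, b(16) = 7, b(17) = 41, b(18) = 1.
Since b(18) = b(0) = 1, the sequence is periodic with period 18.
So b(480) = b(0 + ((480-0) mod 18)) = b(12) = 19.

19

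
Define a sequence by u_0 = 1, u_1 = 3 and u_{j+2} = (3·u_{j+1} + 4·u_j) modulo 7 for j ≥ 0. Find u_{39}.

2

Computing terms: u_0 = 1, u_1 = 3, u_2 = 6, u_3 = 2, u_4 = 2, u_5 = 0, u_6 = 1, u_7 = 3.
Since (u_6, u_7) = (u_0, u_1) = (1, 3) (two consecutive terms determine the rest), the sequence is periodic with period 6.
So u_{39} = u_{0 + ((39-0) mod 6)} = u_3 = 2.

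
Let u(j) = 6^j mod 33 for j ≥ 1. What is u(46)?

We have u(1) = 6, u(2) = 3, u(3) = 18, u(4) = 9, u(5) = 21, u(6) = 27, u(7) = 30, u(8) = 15, u(9) = 24, u(10) = 12, u(11) = 6.
The sequence repeats with period 10.
(46 - 1) mod 10 = 5, so u(46) = u(6) = 27.

27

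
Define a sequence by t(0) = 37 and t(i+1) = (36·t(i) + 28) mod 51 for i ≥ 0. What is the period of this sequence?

8

Listing terms: t(0) = 37, t(1) = 34, t(2) = 28, t(3) = 16, t(4) = 43, t(5) = 46, t(6) = 1, t(7) = 13, t(8) = 37.
Since t(8) = t(0) = 37, the sequence is periodic with period 8.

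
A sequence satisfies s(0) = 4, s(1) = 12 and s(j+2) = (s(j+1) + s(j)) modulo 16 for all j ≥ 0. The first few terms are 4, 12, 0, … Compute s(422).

0

Computing terms: s(0) = 4,  s(1) = 12,  s(2) = 0,  s(3) = 12,  s(4) = 12,  s(5) = 8,  s(6) = 4,  s(7) = 12.
The sequence repeats with period 6.
(422 - 0) mod 6 = 2, so s(422) = s(2) = 0.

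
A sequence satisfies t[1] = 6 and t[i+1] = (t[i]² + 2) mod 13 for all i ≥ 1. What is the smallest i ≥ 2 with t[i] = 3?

Listing terms: t[1] = 6, t[2] = 12, t[3] = 3, t[4] = 11, t[5] = 6.
The sequence repeats with period 4.
The value 3 first appears (with i ≥ 2) at t[3].

3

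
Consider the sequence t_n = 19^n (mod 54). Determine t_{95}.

We have t_1 = 19,  t_2 = 37,  t_3 = 1,  t_4 = 19.
Since t_4 = t_1 = 19, the sequence is periodic with period 3.
(95 - 1) mod 3 = 1, so t_{95} = t_2 = 37.

37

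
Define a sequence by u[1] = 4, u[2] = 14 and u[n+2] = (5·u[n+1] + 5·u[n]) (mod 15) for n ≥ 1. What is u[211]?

10

We have u[1] = 4; u[2] = 14; u[3] = 0; u[4] = 10; u[5] = 5; u[6] = 0; u[7] = 10.
Since (u[6], u[7]) = (u[3], u[4]) = (0, 10) (two consecutive terms determine the rest), the sequence is eventually periodic: after a pre-period of length 2 it cycles with period 3.
For n ≥ 3, u[n] depends only on (n - 3) mod 3. (211 - 3) mod 3 = 1, so u[211] = u[4] = 10.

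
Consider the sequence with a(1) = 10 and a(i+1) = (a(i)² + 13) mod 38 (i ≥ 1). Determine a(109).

Listing terms: a(1) = 10, a(2) = 37, a(3) = 14, a(4) = 19, a(5) = 32, a(6) = 11, a(7) = 20, a(8) = 33, a(9) = 0, a(10) = 13, a(11) = 30, a(12) = 1, a(13) = 14.
Since a(13) = a(3) = 14, the sequence is eventually periodic: after a pre-period of length 2 it cycles with period 10.
For i ≥ 3, a(i) depends only on (i - 3) mod 10. (109 - 3) mod 10 = 6, so a(109) = a(9) = 0.

0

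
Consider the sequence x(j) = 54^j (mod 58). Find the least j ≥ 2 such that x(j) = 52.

3

x(1) = 54; x(2) = 16; x(3) = 52; x(4) = 24; x(5) = 20; x(6) = 36; x(7) = 30; x(8) = 54.
Since x(8) = x(1) = 54, the sequence is periodic with period 7.
The value 52 first appears (with j ≥ 2) at x(3).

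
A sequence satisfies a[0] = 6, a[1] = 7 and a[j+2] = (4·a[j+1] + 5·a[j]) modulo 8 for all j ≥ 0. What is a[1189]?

7

a[0] = 6; a[1] = 7; a[2] = 2; a[3] = 3; a[4] = 6; a[5] = 7.
Since (a[4], a[5]) = (a[0], a[1]) = (6, 7) (two consecutive terms determine the rest), the sequence is periodic with period 4.
(1189 - 0) mod 4 = 1, so a[1189] = a[1] = 7.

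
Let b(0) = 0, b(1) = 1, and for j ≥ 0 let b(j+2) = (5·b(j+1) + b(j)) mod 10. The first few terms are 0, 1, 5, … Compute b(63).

6

b(0) = 0; b(1) = 1; b(2) = 5; b(3) = 6; b(4) = 5; b(5) = 1; b(6) = 0; b(7) = 1.
The sequence repeats with period 6.
So b(63) = b(0 + ((63-0) mod 6)) = b(3) = 6.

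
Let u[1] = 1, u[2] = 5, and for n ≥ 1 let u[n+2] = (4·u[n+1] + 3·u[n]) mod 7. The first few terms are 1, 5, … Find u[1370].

0

Listing terms: u[1] = 1; u[2] = 5; u[3] = 2; u[4] = 2; u[5] = 0; u[6] = 6; u[7] = 3; u[8] = 2; u[9] = 3; u[10] = 4; u[11] = 4; u[12] = 0; u[13] = 5; u[14] = 6; u[15] = 4; u[16] = 6; u[17] = 1; u[18] = 1; u[19] = 0; u[20] = 3; u[21] = 5; u[22] = 1; u[23] = 5.
The sequence repeats with period 21.
So u[1370] = u[1 + ((1370-1) mod 21)] = u[5] = 0.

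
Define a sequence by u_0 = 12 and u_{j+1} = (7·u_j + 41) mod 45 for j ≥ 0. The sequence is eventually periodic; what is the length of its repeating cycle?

36

u_0 = 12, u_1 = 35, u_2 = 16, u_3 = 18, u_4 = 32, u_5 = 40, u_6 = 6, u_7 = 38, u_8 = 37, u_9 = 30, u_{10} = 26, u_{11} = 43, u_{12} = 27, u_{13} = 5, u_{14} = 31, u_{15} = 33, u_{16} = 2, u_{17} = 10, u_{18} = 21, u_{19} = 8, u_{20} = 7, u_{21} = 0, u_{22} = 41, u_{23} = 13, u_{24} = 42, u_{25} = 20, u_{26} = 1, u_{27} = 3, u_{28} = 17, u_{29} = 25, u_{30} = 36, u_{31} = 23, u_{32} = 22, u_{33} = 15, u_{34} = 11, u_{35} = 28, u_{36} = 12.
Since u_{36} = u_0 = 12, the sequence is periodic with period 36.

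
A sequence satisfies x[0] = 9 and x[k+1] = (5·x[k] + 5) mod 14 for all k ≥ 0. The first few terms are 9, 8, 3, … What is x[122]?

Computing terms: x[0] = 9,  x[1] = 8,  x[2] = 3,  x[3] = 6,  x[4] = 7,  x[5] = 12,  x[6] = 9.
Since x[6] = x[0] = 9, the sequence is periodic with period 6.
So x[122] = x[0 + ((122-0) mod 6)] = x[2] = 3.

3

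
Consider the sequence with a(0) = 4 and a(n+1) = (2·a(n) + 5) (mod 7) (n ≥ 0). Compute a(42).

We have a(0) = 4,  a(1) = 6,  a(2) = 3,  a(3) = 4.
The sequence repeats with period 3.
So a(42) = a(0 + ((42-0) mod 3)) = a(0) = 4.

4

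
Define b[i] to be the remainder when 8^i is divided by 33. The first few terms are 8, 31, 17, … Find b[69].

29

Computing terms: b[1] = 8,  b[2] = 31,  b[3] = 17,  b[4] = 4,  b[5] = 32,  b[6] = 25,  b[7] = 2,  b[8] = 16,  b[9] = 29,  b[10] = 1,  b[11] = 8.
The sequence repeats with period 10.
So b[69] = b[1 + ((69-1) mod 10)] = b[9] = 29.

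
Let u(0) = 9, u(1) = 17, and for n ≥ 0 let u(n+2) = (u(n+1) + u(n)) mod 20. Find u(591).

3

Computing terms: u(0) = 9,  u(1) = 17,  u(2) = 6,  u(3) = 3,  u(4) = 9,  u(5) = 12,  u(6) = 1,  u(7) = 13,  u(8) = 14,  u(9) = 7,  u(10) = 1,  u(11) = 8,  u(12) = 9,  u(13) = 17.
Since (u(12), u(13)) = (u(0), u(1)) = (9, 17) (two consecutive terms determine the rest), the sequence is periodic with period 12.
(591 - 0) mod 12 = 3, so u(591) = u(3) = 3.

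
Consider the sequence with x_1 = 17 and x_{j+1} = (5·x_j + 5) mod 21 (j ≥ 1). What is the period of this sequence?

6

x_1 = 17, x_2 = 6, x_3 = 14, x_4 = 12, x_5 = 2, x_6 = 15, x_7 = 17.
Since x_7 = x_1 = 17, the sequence is periodic with period 6.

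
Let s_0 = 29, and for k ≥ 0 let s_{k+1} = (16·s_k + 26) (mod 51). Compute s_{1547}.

Listing terms: s_0 = 29, s_1 = 31, s_2 = 12, s_3 = 14, s_4 = 46, s_5 = 48, s_6 = 29.
Since s_6 = s_0 = 29, the sequence is periodic with period 6.
So s_{1547} = s_{0 + ((1547-0) mod 6)} = s_5 = 48.

48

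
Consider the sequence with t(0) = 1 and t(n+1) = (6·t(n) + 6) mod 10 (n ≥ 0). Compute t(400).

6

Computing terms: t(0) = 1, t(1) = 2, t(2) = 8, t(3) = 4, t(4) = 0, t(5) = 6, t(6) = 2.
Since t(6) = t(1) = 2, the sequence is eventually periodic: after a pre-period of length 1 it cycles with period 5.
For n ≥ 1, t(n) depends only on (n - 1) mod 5. (400 - 1) mod 5 = 4, so t(400) = t(5) = 6.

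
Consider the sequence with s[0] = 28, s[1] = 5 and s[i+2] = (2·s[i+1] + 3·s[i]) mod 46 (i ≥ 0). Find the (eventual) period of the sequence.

22

We have s[0] = 28,  s[1] = 5,  s[2] = 2,  s[3] = 19,  s[4] = 44,  s[5] = 7,  s[6] = 8,  s[7] = 37,  s[8] = 6,  s[9] = 31,  s[10] = 34,  s[11] = 23,  s[12] = 10,  s[13] = 43,  s[14] = 24,  s[15] = 39,  s[16] = 12,  s[17] = 3,  s[18] = 42,  s[19] = 1,  s[20] = 36,  s[21] = 29,  s[22] = 28,  s[23] = 5.
Since (s[22], s[23]) = (s[0], s[1]) = (28, 5) (two consecutive terms determine the rest), the sequence is periodic with period 22.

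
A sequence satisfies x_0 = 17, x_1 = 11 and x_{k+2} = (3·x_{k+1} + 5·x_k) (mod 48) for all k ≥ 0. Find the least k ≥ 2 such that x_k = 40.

Listing terms: x_0 = 17,  x_1 = 11,  x_2 = 22,  x_3 = 25,  x_4 = 41,  x_5 = 8,  x_6 = 37,  x_7 = 7,  x_8 = 14,  x_9 = 29,  x_{10} = 13,  x_{11} = 40,  x_{12} = 41,  x_{13} = 35,  x_{14} = 22,  x_{15} = 1,  x_{16} = 17,  x_{17} = 8,  x_{18} = 13,  x_{19} = 31,  x_{20} = 14,  x_{21} = 5,  x_{22} = 37,  x_{23} = 40,  x_{24} = 17,  x_{25} = 11.
The sequence repeats with period 24.
The value 40 first appears (with k ≥ 2) at x_{11}.

11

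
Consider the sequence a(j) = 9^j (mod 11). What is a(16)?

Listing terms: a(0) = 1, a(1) = 9, a(2) = 4, a(3) = 3, a(4) = 5, a(5) = 1.
Since a(5) = a(0) = 1, the sequence is periodic with period 5.
(16 - 0) mod 5 = 1, so a(16) = a(1) = 9.

9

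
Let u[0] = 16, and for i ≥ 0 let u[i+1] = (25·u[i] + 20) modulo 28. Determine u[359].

Computing terms: u[0] = 16; u[1] = 0; u[2] = 20; u[3] = 16.
The sequence repeats with period 3.
(359 - 0) mod 3 = 2, so u[359] = u[2] = 20.

20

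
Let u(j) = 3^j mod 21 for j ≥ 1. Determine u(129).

6

Computing terms: u(1) = 3; u(2) = 9; u(3) = 6; u(4) = 18; u(5) = 12; u(6) = 15; u(7) = 3.
The sequence repeats with period 6.
So u(129) = u(1 + ((129-1) mod 6)) = u(3) = 6.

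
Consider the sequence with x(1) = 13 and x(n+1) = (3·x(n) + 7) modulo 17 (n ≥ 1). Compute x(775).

6

x(1) = 13; x(2) = 12; x(3) = 9; x(4) = 0; x(5) = 7; x(6) = 11; x(7) = 6; x(8) = 8; x(9) = 14; x(10) = 15; x(11) = 1; x(12) = 10; x(13) = 3; x(14) = 16; x(15) = 4; x(16) = 2; x(17) = 13.
The sequence repeats with period 16.
So x(775) = x(1 + ((775-1) mod 16)) = x(7) = 6.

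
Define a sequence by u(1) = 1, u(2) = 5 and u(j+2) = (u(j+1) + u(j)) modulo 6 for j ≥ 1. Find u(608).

Listing terms: u(1) = 1,  u(2) = 5,  u(3) = 0,  u(4) = 5,  u(5) = 5,  u(6) = 4,  u(7) = 3,  u(8) = 1,  u(9) = 4,  u(10) = 5,  u(11) = 3,  u(12) = 2,  u(13) = 5,  u(14) = 1,  u(15) = 0,  u(16) = 1,  u(17) = 1,  u(18) = 2,  u(19) = 3,  u(20) = 5,  u(21) = 2,  u(22) = 1,  u(23) = 3,  u(24) = 4,  u(25) = 1,  u(26) = 5.
The sequence repeats with period 24.
So u(608) = u(1 + ((608-1) mod 24)) = u(8) = 1.

1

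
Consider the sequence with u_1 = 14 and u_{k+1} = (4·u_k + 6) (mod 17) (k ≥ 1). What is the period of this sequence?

u_1 = 14, u_2 = 11, u_3 = 16, u_4 = 2, u_5 = 14.
The sequence repeats with period 4.

4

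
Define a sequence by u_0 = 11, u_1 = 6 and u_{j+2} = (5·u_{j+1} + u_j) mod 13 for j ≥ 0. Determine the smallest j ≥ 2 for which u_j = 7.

We have u_0 = 11; u_1 = 6; u_2 = 2; u_3 = 3; u_4 = 4; u_5 = 10; u_6 = 2; u_7 = 7; u_8 = 11; u_9 = 10; u_{10} = 9; u_{11} = 3; u_{12} = 11; u_{13} = 6.
The sequence repeats with period 12.
The value 7 first appears (with j ≥ 2) at u_7.

7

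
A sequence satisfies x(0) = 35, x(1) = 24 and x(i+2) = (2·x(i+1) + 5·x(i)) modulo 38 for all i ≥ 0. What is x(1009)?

x(0) = 35, x(1) = 24, x(2) = 33, x(3) = 34, x(4) = 5, x(5) = 28, x(6) = 5, x(7) = 36, x(8) = 21, x(9) = 32, x(10) = 17, x(11) = 4, x(12) = 17, x(13) = 16, x(14) = 3, x(15) = 10, x(16) = 35, x(17) = 6, x(18) = 35, x(19) = 24.
The sequence repeats with period 18.
(1009 - 0) mod 18 = 1, so x(1009) = x(1) = 24.

24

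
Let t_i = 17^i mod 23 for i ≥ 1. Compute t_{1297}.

t_1 = 17; t_2 = 13; t_3 = 14; t_4 = 8; t_5 = 21; t_6 = 12; t_7 = 20; t_8 = 18; t_9 = 7; t_{10} = 4; t_{11} = 22; t_{12} = 6; t_{13} = 10; t_{14} = 9; t_{15} = 15; t_{16} = 2; t_{17} = 11; t_{18} = 3; t_{19} = 5; t_{20} = 16; t_{21} = 19; t_{22} = 1; t_{23} = 17.
Since t_{23} = t_1 = 17, the sequence is periodic with period 22.
(1297 - 1) mod 22 = 20, so t_{1297} = t_{21} = 19.

19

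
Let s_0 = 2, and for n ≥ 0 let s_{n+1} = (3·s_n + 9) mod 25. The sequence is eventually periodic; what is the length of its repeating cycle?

20

Computing terms: s_0 = 2, s_1 = 15, s_2 = 4, s_3 = 21, s_4 = 22, s_5 = 0, s_6 = 9, s_7 = 11, s_8 = 17, s_9 = 10, s_{10} = 14, s_{11} = 1, s_{12} = 12, s_{13} = 20, s_{14} = 19, s_{15} = 16, s_{16} = 7, s_{17} = 5, s_{18} = 24, s_{19} = 6, s_{20} = 2.
Since s_{20} = s_0 = 2, the sequence is periodic with period 20.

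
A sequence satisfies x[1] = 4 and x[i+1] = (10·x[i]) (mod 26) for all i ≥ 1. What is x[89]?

Listing terms: x[1] = 4,  x[2] = 14,  x[3] = 10,  x[4] = 22,  x[5] = 12,  x[6] = 16,  x[7] = 4.
The sequence repeats with period 6.
(89 - 1) mod 6 = 4, so x[89] = x[5] = 12.

12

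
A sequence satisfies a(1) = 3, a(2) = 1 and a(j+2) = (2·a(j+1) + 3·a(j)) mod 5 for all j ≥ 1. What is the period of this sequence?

4

Computing terms: a(1) = 3,  a(2) = 1,  a(3) = 1,  a(4) = 0,  a(5) = 3,  a(6) = 1.
Since (a(5), a(6)) = (a(1), a(2)) = (3, 1) (two consecutive terms determine the rest), the sequence is periodic with period 4.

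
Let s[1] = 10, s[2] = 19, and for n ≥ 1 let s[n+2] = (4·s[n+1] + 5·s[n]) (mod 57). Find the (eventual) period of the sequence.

18

We have s[1] = 10,  s[2] = 19,  s[3] = 12,  s[4] = 29,  s[5] = 5,  s[6] = 51,  s[7] = 1,  s[8] = 31,  s[9] = 15,  s[10] = 44,  s[11] = 23,  s[12] = 27,  s[13] = 52,  s[14] = 1,  s[15] = 36,  s[16] = 35,  s[17] = 35,  s[18] = 30,  s[19] = 10,  s[20] = 19.
Since (s[19], s[20]) = (s[1], s[2]) = (10, 19) (two consecutive terms determine the rest), the sequence is periodic with period 18.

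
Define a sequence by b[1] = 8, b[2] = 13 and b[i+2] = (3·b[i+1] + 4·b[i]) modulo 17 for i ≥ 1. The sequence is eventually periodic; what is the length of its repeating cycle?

Listing terms: b[1] = 8, b[2] = 13, b[3] = 3, b[4] = 10, b[5] = 8, b[6] = 13.
The sequence repeats with period 4.

4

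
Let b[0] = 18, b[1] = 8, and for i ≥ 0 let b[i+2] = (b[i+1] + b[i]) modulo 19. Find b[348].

2

Listing terms: b[0] = 18; b[1] = 8; b[2] = 7; b[3] = 15; b[4] = 3; b[5] = 18; b[6] = 2; b[7] = 1; b[8] = 3; b[9] = 4; b[10] = 7; b[11] = 11; b[12] = 18; b[13] = 10; b[14] = 9; b[15] = 0; b[16] = 9; b[17] = 9; b[18] = 18; b[19] = 8.
Since (b[18], b[19]) = (b[0], b[1]) = (18, 8) (two consecutive terms determine the rest), the sequence is periodic with period 18.
(348 - 0) mod 18 = 6, so b[348] = b[6] = 2.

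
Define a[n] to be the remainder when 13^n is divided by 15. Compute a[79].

7

Listing terms: a[1] = 13, a[2] = 4, a[3] = 7, a[4] = 1, a[5] = 13.
Since a[5] = a[1] = 13, the sequence is periodic with period 4.
(79 - 1) mod 4 = 2, so a[79] = a[3] = 7.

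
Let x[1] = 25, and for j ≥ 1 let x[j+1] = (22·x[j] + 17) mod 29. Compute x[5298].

24

Listing terms: x[1] = 25, x[2] = 16, x[3] = 21, x[4] = 15, x[5] = 28, x[6] = 24, x[7] = 23, x[8] = 1, x[9] = 10, x[10] = 5, x[11] = 11, x[12] = 27, x[13] = 2, x[14] = 3, x[15] = 25.
The sequence repeats with period 14.
So x[5298] = x[1 + ((5298-1) mod 14)] = x[6] = 24.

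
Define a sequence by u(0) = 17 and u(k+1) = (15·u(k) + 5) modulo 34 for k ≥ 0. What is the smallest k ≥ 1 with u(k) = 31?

Listing terms: u(0) = 17; u(1) = 22; u(2) = 29; u(3) = 32; u(4) = 9; u(5) = 4; u(6) = 31; u(7) = 28; u(8) = 17.
Since u(8) = u(0) = 17, the sequence is periodic with period 8.
The value 31 first appears (with k ≥ 1) at u(6).

6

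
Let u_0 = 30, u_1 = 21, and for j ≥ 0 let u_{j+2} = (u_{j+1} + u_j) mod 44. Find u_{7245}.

8

Listing terms: u_0 = 30; u_1 = 21; u_2 = 7; u_3 = 28; u_4 = 35; u_5 = 19; u_6 = 10; u_7 = 29; u_8 = 39; u_9 = 24; u_{10} = 19; u_{11} = 43; u_{12} = 18; u_{13} = 17; u_{14} = 35; u_{15} = 8; u_{16} = 43; u_{17} = 7; u_{18} = 6; u_{19} = 13; u_{20} = 19; u_{21} = 32; u_{22} = 7; u_{23} = 39; u_{24} = 2; u_{25} = 41; u_{26} = 43; u_{27} = 40; u_{28} = 39; u_{29} = 35; u_{30} = 30; u_{31} = 21.
Since (u_{30}, u_{31}) = (u_0, u_1) = (30, 21) (two consecutive terms determine the rest), the sequence is periodic with period 30.
So u_{7245} = u_{0 + ((7245-0) mod 30)} = u_{15} = 8.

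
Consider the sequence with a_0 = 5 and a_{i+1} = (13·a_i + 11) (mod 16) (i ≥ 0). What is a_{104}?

a_0 = 5,  a_1 = 12,  a_2 = 7,  a_3 = 6,  a_4 = 9,  a_5 = 0,  a_6 = 11,  a_7 = 10,  a_8 = 13,  a_9 = 4,  a_{10} = 15,  a_{11} = 14,  a_{12} = 1,  a_{13} = 8,  a_{14} = 3,  a_{15} = 2,  a_{16} = 5.
The sequence repeats with period 16.
So a_{104} = a_{0 + ((104-0) mod 16)} = a_8 = 13.

13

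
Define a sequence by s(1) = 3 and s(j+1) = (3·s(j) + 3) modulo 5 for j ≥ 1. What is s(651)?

4

Listing terms: s(1) = 3,  s(2) = 2,  s(3) = 4,  s(4) = 0,  s(5) = 3.
Since s(5) = s(1) = 3, the sequence is periodic with period 4.
(651 - 1) mod 4 = 2, so s(651) = s(3) = 4.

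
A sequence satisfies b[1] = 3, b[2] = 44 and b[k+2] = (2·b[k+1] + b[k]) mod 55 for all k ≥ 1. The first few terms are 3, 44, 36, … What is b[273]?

34

Listing terms: b[1] = 3; b[2] = 44; b[3] = 36; b[4] = 6; b[5] = 48; b[6] = 47; b[7] = 32; b[8] = 1; b[9] = 34; b[10] = 14; b[11] = 7; b[12] = 28; b[13] = 8; b[14] = 44; b[15] = 41; b[16] = 16; b[17] = 18; b[18] = 52; b[19] = 12; b[20] = 21; b[21] = 54; b[22] = 19; b[23] = 37; b[24] = 38; b[25] = 3; b[26] = 44.
Since (b[25], b[26]) = (b[1], b[2]) = (3, 44) (two consecutive terms determine the rest), the sequence is periodic with period 24.
(273 - 1) mod 24 = 8, so b[273] = b[9] = 34.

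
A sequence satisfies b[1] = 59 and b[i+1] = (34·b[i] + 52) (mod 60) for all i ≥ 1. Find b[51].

4

Computing terms: b[1] = 59, b[2] = 18, b[3] = 4, b[4] = 8, b[5] = 24, b[6] = 28, b[7] = 44, b[8] = 48, b[9] = 4.
Since b[9] = b[3] = 4, the sequence is eventually periodic: after a pre-period of length 2 it cycles with period 6.
For i ≥ 3, b[i] depends only on (i - 3) mod 6. (51 - 3) mod 6 = 0, so b[51] = b[3] = 4.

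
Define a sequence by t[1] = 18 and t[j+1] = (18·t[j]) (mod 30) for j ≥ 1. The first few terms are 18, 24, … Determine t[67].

t[1] = 18; t[2] = 24; t[3] = 12; t[4] = 6; t[5] = 18.
Since t[5] = t[1] = 18, the sequence is periodic with period 4.
(67 - 1) mod 4 = 2, so t[67] = t[3] = 12.

12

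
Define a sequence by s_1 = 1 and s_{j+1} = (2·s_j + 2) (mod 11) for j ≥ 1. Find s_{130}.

5

Computing terms: s_1 = 1, s_2 = 4, s_3 = 10, s_4 = 0, s_5 = 2, s_6 = 6, s_7 = 3, s_8 = 8, s_9 = 7, s_{10} = 5, s_{11} = 1.
The sequence repeats with period 10.
(130 - 1) mod 10 = 9, so s_{130} = s_{10} = 5.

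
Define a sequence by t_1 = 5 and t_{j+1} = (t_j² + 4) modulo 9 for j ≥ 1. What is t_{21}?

Listing terms: t_1 = 5,  t_2 = 2,  t_3 = 8,  t_4 = 5.
Since t_4 = t_1 = 5, the sequence is periodic with period 3.
So t_{21} = t_{1 + ((21-1) mod 3)} = t_3 = 8.

8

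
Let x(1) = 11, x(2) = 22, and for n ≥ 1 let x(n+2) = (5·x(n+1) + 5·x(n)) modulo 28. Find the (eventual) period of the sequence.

Computing terms: x(1) = 11,  x(2) = 22,  x(3) = 25,  x(4) = 11,  x(5) = 12,  x(6) = 3,  x(7) = 19,  x(8) = 26,  x(9) = 1,  x(10) = 23,  x(11) = 8,  x(12) = 15,  x(13) = 3,  x(14) = 6,  x(15) = 17,  x(16) = 3,  x(17) = 16,  x(18) = 11,  x(19) = 23,  x(20) = 2,  x(21) = 13,  x(22) = 19,  x(23) = 20,  x(24) = 27,  x(25) = 11,  x(26) = 22.
Since (x(25), x(26)) = (x(1), x(2)) = (11, 22) (two consecutive terms determine the rest), the sequence is periodic with period 24.

24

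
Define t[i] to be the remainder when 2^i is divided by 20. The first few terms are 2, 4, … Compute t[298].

4

We have t[1] = 2; t[2] = 4; t[3] = 8; t[4] = 16; t[5] = 12; t[6] = 4.
Since t[6] = t[2] = 4, the sequence is eventually periodic: after a pre-period of length 1 it cycles with period 4.
For i ≥ 2, t[i] depends only on (i - 2) mod 4. (298 - 2) mod 4 = 0, so t[298] = t[2] = 4.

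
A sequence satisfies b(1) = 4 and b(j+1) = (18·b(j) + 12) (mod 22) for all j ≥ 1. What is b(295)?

Listing terms: b(1) = 4,  b(2) = 18,  b(3) = 6,  b(4) = 10,  b(5) = 16,  b(6) = 14,  b(7) = 0,  b(8) = 12,  b(9) = 8,  b(10) = 2,  b(11) = 4.
The sequence repeats with period 10.
So b(295) = b(1 + ((295-1) mod 10)) = b(5) = 16.

16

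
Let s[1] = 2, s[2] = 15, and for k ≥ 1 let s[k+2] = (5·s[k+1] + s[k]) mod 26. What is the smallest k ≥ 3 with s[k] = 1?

Listing terms: s[1] = 2,  s[2] = 15,  s[3] = 25,  s[4] = 10,  s[5] = 23,  s[6] = 21,  s[7] = 24,  s[8] = 11,  s[9] = 1,  s[10] = 16,  s[11] = 3,  s[12] = 5,  s[13] = 2,  s[14] = 15.
Since (s[13], s[14]) = (s[1], s[2]) = (2, 15) (two consecutive terms determine the rest), the sequence is periodic with period 12.
The value 1 first appears (with k ≥ 3) at s[9].

9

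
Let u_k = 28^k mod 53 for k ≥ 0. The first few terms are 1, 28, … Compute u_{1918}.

Computing terms: u_0 = 1; u_1 = 28; u_2 = 42; u_3 = 10; u_4 = 15; u_5 = 49; u_6 = 47; u_7 = 44; u_8 = 13; u_9 = 46; u_{10} = 16; u_{11} = 24; u_{12} = 36; u_{13} = 1.
The sequence repeats with period 13.
(1918 - 0) mod 13 = 7, so u_{1918} = u_7 = 44.

44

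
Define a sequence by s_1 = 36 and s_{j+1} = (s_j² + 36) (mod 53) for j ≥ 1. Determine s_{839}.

32

Computing terms: s_1 = 36; s_2 = 7; s_3 = 32; s_4 = 0; s_5 = 36.
The sequence repeats with period 4.
So s_{839} = s_{1 + ((839-1) mod 4)} = s_3 = 32.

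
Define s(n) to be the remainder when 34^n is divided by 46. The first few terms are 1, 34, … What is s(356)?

36

We have s(0) = 1, s(1) = 34, s(2) = 6, s(3) = 20, s(4) = 36, s(5) = 28, s(6) = 32, s(7) = 30, s(8) = 8, s(9) = 42, s(10) = 2, s(11) = 22, s(12) = 12, s(13) = 40, s(14) = 26, s(15) = 10, s(16) = 18, s(17) = 14, s(18) = 16, s(19) = 38, s(20) = 4, s(21) = 44, s(22) = 24, s(23) = 34.
Since s(23) = s(1) = 34, the sequence is eventually periodic: after a pre-period of length 1 it cycles with period 22.
For n ≥ 1, s(n) depends only on (n - 1) mod 22. (356 - 1) mod 22 = 3, so s(356) = s(4) = 36.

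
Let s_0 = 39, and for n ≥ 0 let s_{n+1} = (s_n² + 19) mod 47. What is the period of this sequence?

Computing terms: s_0 = 39,  s_1 = 36,  s_2 = 46,  s_3 = 20,  s_4 = 43,  s_5 = 35,  s_6 = 22,  s_7 = 33,  s_8 = 27,  s_9 = 43.
Since s_9 = s_4 = 43, the sequence is eventually periodic: after a pre-period of length 4 it cycles with period 5.

5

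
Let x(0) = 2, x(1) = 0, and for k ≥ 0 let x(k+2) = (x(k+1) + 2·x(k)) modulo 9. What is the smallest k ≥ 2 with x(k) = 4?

We have x(0) = 2,  x(1) = 0,  x(2) = 4,  x(3) = 4,  x(4) = 3,  x(5) = 2,  x(6) = 8,  x(7) = 3,  x(8) = 1,  x(9) = 7,  x(10) = 0,  x(11) = 5,  x(12) = 5,  x(13) = 6,  x(14) = 7,  x(15) = 1,  x(16) = 6,  x(17) = 8,  x(18) = 2,  x(19) = 0.
The sequence repeats with period 18.
The value 4 first appears (with k ≥ 2) at x(2).

2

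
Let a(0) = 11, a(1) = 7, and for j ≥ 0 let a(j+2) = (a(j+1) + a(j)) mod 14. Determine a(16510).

Listing terms: a(0) = 11,  a(1) = 7,  a(2) = 4,  a(3) = 11,  a(4) = 1,  a(5) = 12,  a(6) = 13,  a(7) = 11,  a(8) = 10,  a(9) = 7,  a(10) = 3,  a(11) = 10,  a(12) = 13,  a(13) = 9,  a(14) = 8,  a(15) = 3,  a(16) = 11,  a(17) = 0,  a(18) = 11,  a(19) = 11,  a(20) = 8,  a(21) = 5,  a(22) = 13,  a(23) = 4,  a(24) = 3,  a(25) = 7,  a(26) = 10,  a(27) = 3,  a(28) = 13,  a(29) = 2,  a(30) = 1,  a(31) = 3,  a(32) = 4,  a(33) = 7,  a(34) = 11,  a(35) = 4,  a(36) = 1,  a(37) = 5,  a(38) = 6,  a(39) = 11,  a(40) = 3,  a(41) = 0,  a(42) = 3,  a(43) = 3,  a(44) = 6,  a(45) = 9,  a(46) = 1,  a(47) = 10,  a(48) = 11,  a(49) = 7.
Since (a(48), a(49)) = (a(0), a(1)) = (11, 7) (two consecutive terms determine the rest), the sequence is periodic with period 48.
(16510 - 0) mod 48 = 46, so a(16510) = a(46) = 1.

1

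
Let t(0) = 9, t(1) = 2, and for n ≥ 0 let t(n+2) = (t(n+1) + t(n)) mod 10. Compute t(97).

2

We have t(0) = 9; t(1) = 2; t(2) = 1; t(3) = 3; t(4) = 4; t(5) = 7; t(6) = 1; t(7) = 8; t(8) = 9; t(9) = 7; t(10) = 6; t(11) = 3; t(12) = 9; t(13) = 2.
The sequence repeats with period 12.
(97 - 0) mod 12 = 1, so t(97) = t(1) = 2.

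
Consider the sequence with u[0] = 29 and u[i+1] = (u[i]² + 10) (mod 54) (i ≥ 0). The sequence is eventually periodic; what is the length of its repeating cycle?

3

u[0] = 29; u[1] = 41; u[2] = 17; u[3] = 29.
Since u[3] = u[0] = 29, the sequence is periodic with period 3.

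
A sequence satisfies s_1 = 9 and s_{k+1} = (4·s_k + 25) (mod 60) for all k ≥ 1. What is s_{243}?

29

Listing terms: s_1 = 9, s_2 = 1, s_3 = 29, s_4 = 21, s_5 = 49, s_6 = 41, s_7 = 9.
The sequence repeats with period 6.
So s_{243} = s_{1 + ((243-1) mod 6)} = s_3 = 29.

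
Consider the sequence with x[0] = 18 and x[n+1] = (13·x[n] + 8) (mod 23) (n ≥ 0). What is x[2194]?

Listing terms: x[0] = 18, x[1] = 12, x[2] = 3, x[3] = 1, x[4] = 21, x[5] = 5, x[6] = 4, x[7] = 14, x[8] = 6, x[9] = 17, x[10] = 22, x[11] = 18.
The sequence repeats with period 11.
So x[2194] = x[0 + ((2194-0) mod 11)] = x[5] = 5.

5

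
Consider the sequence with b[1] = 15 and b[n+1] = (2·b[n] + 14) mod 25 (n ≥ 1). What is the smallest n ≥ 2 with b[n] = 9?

10

b[1] = 15; b[2] = 19; b[3] = 2; b[4] = 18; b[5] = 0; b[6] = 14; b[7] = 17; b[8] = 23; b[9] = 10; b[10] = 9; b[11] = 7; b[12] = 3; b[13] = 20; b[14] = 4; b[15] = 22; b[16] = 8; b[17] = 5; b[18] = 24; b[19] = 12; b[20] = 13; b[21] = 15.
Since b[21] = b[1] = 15, the sequence is periodic with period 20.
The value 9 first appears (with n ≥ 2) at b[10].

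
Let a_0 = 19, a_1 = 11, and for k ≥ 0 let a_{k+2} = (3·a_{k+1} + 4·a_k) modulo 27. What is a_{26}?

1

Listing terms: a_0 = 19,  a_1 = 11,  a_2 = 1,  a_3 = 20,  a_4 = 10,  a_5 = 2,  a_6 = 19,  a_7 = 11.
Since (a_6, a_7) = (a_0, a_1) = (19, 11) (two consecutive terms determine the rest), the sequence is periodic with period 6.
(26 - 0) mod 6 = 2, so a_{26} = a_2 = 1.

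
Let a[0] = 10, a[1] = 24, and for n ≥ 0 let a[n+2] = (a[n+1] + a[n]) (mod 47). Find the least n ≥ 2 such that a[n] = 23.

We have a[0] = 10,  a[1] = 24,  a[2] = 34,  a[3] = 11,  a[4] = 45,  a[5] = 9,  a[6] = 7,  a[7] = 16,  a[8] = 23,  a[9] = 39,  a[10] = 15,  a[11] = 7,  a[12] = 22,  a[13] = 29,  a[14] = 4,  a[15] = 33,  a[16] = 37,  a[17] = 23,  a[18] = 13,  a[19] = 36,  a[20] = 2,  a[21] = 38,  a[22] = 40,  a[23] = 31,  a[24] = 24,  a[25] = 8,  a[26] = 32,  a[27] = 40,  a[28] = 25,  a[29] = 18,  a[30] = 43,  a[31] = 14,  a[32] = 10,  a[33] = 24.
The sequence repeats with period 32.
The value 23 first appears (with n ≥ 2) at a[8].

8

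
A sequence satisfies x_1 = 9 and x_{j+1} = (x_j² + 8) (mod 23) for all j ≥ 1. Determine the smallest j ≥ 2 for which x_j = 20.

2

Computing terms: x_1 = 9; x_2 = 20; x_3 = 17; x_4 = 21; x_5 = 12; x_6 = 14; x_7 = 20.
Since x_7 = x_2 = 20, the sequence is eventually periodic: after a pre-period of length 1 it cycles with period 5.
The value 20 first appears (with j ≥ 2) at x_2.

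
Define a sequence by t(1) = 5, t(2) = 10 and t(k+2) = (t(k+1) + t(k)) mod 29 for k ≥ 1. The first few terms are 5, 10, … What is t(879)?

24

Listing terms: t(1) = 5; t(2) = 10; t(3) = 15; t(4) = 25; t(5) = 11; t(6) = 7; t(7) = 18; t(8) = 25; t(9) = 14; t(10) = 10; t(11) = 24; t(12) = 5; t(13) = 0; t(14) = 5; t(15) = 5; t(16) = 10.
The sequence repeats with period 14.
So t(879) = t(1 + ((879-1) mod 14)) = t(11) = 24.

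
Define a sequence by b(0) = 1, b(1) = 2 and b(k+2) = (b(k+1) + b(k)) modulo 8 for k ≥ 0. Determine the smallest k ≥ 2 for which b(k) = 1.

9

We have b(0) = 1,  b(1) = 2,  b(2) = 3,  b(3) = 5,  b(4) = 0,  b(5) = 5,  b(6) = 5,  b(7) = 2,  b(8) = 7,  b(9) = 1,  b(10) = 0,  b(11) = 1,  b(12) = 1,  b(13) = 2.
The sequence repeats with period 12.
The value 1 first appears (with k ≥ 2) at b(9).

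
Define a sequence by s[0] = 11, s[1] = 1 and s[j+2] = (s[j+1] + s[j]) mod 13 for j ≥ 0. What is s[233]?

s[0] = 11, s[1] = 1, s[2] = 12, s[3] = 0, s[4] = 12, s[5] = 12, s[6] = 11, s[7] = 10, s[8] = 8, s[9] = 5, s[10] = 0, s[11] = 5, s[12] = 5, s[13] = 10, s[14] = 2, s[15] = 12, s[16] = 1, s[17] = 0, s[18] = 1, s[19] = 1, s[20] = 2, s[21] = 3, s[22] = 5, s[23] = 8, s[24] = 0, s[25] = 8, s[26] = 8, s[27] = 3, s[28] = 11, s[29] = 1.
Since (s[28], s[29]) = (s[0], s[1]) = (11, 1) (two consecutive terms determine the rest), the sequence is periodic with period 28.
So s[233] = s[0 + ((233-0) mod 28)] = s[9] = 5.

5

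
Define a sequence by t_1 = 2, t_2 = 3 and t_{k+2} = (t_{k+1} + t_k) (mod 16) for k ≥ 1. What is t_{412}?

8

We have t_1 = 2, t_2 = 3, t_3 = 5, t_4 = 8, t_5 = 13, t_6 = 5, t_7 = 2, t_8 = 7, t_9 = 9, t_{10} = 0, t_{11} = 9, t_{12} = 9, t_{13} = 2, t_{14} = 11, t_{15} = 13, t_{16} = 8, t_{17} = 5, t_{18} = 13, t_{19} = 2, t_{20} = 15, t_{21} = 1, t_{22} = 0, t_{23} = 1, t_{24} = 1, t_{25} = 2, t_{26} = 3.
Since (t_{25}, t_{26}) = (t_1, t_2) = (2, 3) (two consecutive terms determine the rest), the sequence is periodic with period 24.
So t_{412} = t_{1 + ((412-1) mod 24)} = t_4 = 8.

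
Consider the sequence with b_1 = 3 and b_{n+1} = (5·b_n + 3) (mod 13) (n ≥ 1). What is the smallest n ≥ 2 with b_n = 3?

5

We have b_1 = 3,  b_2 = 5,  b_3 = 2,  b_4 = 0,  b_5 = 3.
Since b_5 = b_1 = 3, the sequence is periodic with period 4.
The value 3 next appears (with n ≥ 2) at b_5.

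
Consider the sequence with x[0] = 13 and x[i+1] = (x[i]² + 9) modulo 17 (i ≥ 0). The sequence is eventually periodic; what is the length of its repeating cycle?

3

We have x[0] = 13,  x[1] = 8,  x[2] = 5,  x[3] = 0,  x[4] = 9,  x[5] = 5.
Since x[5] = x[2] = 5, the sequence is eventually periodic: after a pre-period of length 2 it cycles with period 3.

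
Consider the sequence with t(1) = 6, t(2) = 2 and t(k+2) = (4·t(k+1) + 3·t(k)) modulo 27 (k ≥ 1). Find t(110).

Listing terms: t(1) = 6; t(2) = 2; t(3) = 26; t(4) = 2; t(5) = 5; t(6) = 26; t(7) = 11; t(8) = 14; t(9) = 8; t(10) = 20; t(11) = 23; t(12) = 17; t(13) = 2; t(14) = 5.
Since (t(13), t(14)) = (t(4), t(5)) = (2, 5) (two consecutive terms determine the rest), the sequence is eventually periodic: after a pre-period of length 3 it cycles with period 9.
For k ≥ 4, t(k) depends only on (k - 4) mod 9. (110 - 4) mod 9 = 7, so t(110) = t(11) = 23.

23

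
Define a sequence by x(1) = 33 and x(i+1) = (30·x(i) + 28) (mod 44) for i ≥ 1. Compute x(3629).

x(1) = 33,  x(2) = 6,  x(3) = 32,  x(4) = 20,  x(5) = 12,  x(6) = 36,  x(7) = 8,  x(8) = 4,  x(9) = 16,  x(10) = 24,  x(11) = 0,  x(12) = 28,  x(13) = 32.
Since x(13) = x(3) = 32, the sequence is eventually periodic: after a pre-period of length 2 it cycles with period 10.
For i ≥ 3, x(i) depends only on (i - 3) mod 10. (3629 - 3) mod 10 = 6, so x(3629) = x(9) = 16.

16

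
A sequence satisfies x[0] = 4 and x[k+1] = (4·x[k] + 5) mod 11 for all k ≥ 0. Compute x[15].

4

x[0] = 4,  x[1] = 10,  x[2] = 1,  x[3] = 9,  x[4] = 8,  x[5] = 4.
Since x[5] = x[0] = 4, the sequence is periodic with period 5.
So x[15] = x[0 + ((15-0) mod 5)] = x[0] = 4.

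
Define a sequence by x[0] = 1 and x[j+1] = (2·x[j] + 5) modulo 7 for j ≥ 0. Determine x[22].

Listing terms: x[0] = 1,  x[1] = 0,  x[2] = 5,  x[3] = 1.
The sequence repeats with period 3.
(22 - 0) mod 3 = 1, so x[22] = x[1] = 0.

0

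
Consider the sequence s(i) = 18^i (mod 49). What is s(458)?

30

s(1) = 18, s(2) = 30, s(3) = 1, s(4) = 18.
The sequence repeats with period 3.
(458 - 1) mod 3 = 1, so s(458) = s(2) = 30.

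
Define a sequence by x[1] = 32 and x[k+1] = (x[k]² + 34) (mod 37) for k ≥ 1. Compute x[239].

9

Listing terms: x[1] = 32,  x[2] = 22,  x[3] = 0,  x[4] = 34,  x[5] = 6,  x[6] = 33,  x[7] = 13,  x[8] = 18,  x[9] = 25,  x[10] = 30,  x[11] = 9,  x[12] = 4,  x[13] = 13.
Since x[13] = x[7] = 13, the sequence is eventually periodic: after a pre-period of length 6 it cycles with period 6.
For k ≥ 7, x[k] depends only on (k - 7) mod 6. (239 - 7) mod 6 = 4, so x[239] = x[11] = 9.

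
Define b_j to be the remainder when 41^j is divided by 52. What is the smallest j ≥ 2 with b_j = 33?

b_1 = 41,  b_2 = 17,  b_3 = 21,  b_4 = 29,  b_5 = 45,  b_6 = 25,  b_7 = 37,  b_8 = 9,  b_9 = 5,  b_{10} = 49,  b_{11} = 33,  b_{12} = 1,  b_{13} = 41.
The sequence repeats with period 12.
The value 33 first appears (with j ≥ 2) at b_{11}.

11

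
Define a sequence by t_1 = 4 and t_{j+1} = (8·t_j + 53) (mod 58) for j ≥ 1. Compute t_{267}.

t_1 = 4,  t_2 = 27,  t_3 = 37,  t_4 = 1,  t_5 = 3,  t_6 = 19,  t_7 = 31,  t_8 = 11,  t_9 = 25,  t_{10} = 21,  t_{11} = 47,  t_{12} = 23,  t_{13} = 5,  t_{14} = 35,  t_{15} = 43,  t_{16} = 49,  t_{17} = 39,  t_{18} = 17,  t_{19} = 15,  t_{20} = 57,  t_{21} = 45,  t_{22} = 7,  t_{23} = 51,  t_{24} = 55,  t_{25} = 29,  t_{26} = 53,  t_{27} = 13,  t_{28} = 41,  t_{29} = 33,  t_{30} = 27.
Since t_{30} = t_2 = 27, the sequence is eventually periodic: after a pre-period of length 1 it cycles with period 28.
For j ≥ 2, t_j depends only on (j - 2) mod 28. (267 - 2) mod 28 = 13, so t_{267} = t_{15} = 43.

43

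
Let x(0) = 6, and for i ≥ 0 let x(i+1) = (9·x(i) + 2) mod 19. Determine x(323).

We have x(0) = 6; x(1) = 18; x(2) = 12; x(3) = 15; x(4) = 4; x(5) = 0; x(6) = 2; x(7) = 1; x(8) = 11; x(9) = 6.
The sequence repeats with period 9.
So x(323) = x(0 + ((323-0) mod 9)) = x(8) = 11.

11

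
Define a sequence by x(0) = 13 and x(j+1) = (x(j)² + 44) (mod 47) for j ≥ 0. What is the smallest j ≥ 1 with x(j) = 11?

2

Computing terms: x(0) = 13, x(1) = 25, x(2) = 11, x(3) = 24, x(4) = 9, x(5) = 31, x(6) = 18, x(7) = 39, x(8) = 14, x(9) = 5, x(10) = 22, x(11) = 11.
Since x(11) = x(2) = 11, the sequence is eventually periodic: after a pre-period of length 2 it cycles with period 9.
The value 11 first appears (with j ≥ 1) at x(2).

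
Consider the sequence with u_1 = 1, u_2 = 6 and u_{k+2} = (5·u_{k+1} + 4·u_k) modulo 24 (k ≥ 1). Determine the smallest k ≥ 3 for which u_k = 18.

We have u_1 = 1,  u_2 = 6,  u_3 = 10,  u_4 = 2,  u_5 = 2,  u_6 = 18,  u_7 = 2,  u_8 = 10,  u_9 = 10,  u_{10} = 18,  u_{11} = 10,  u_{12} = 2.
Since (u_{11}, u_{12}) = (u_3, u_4) = (10, 2) (two consecutive terms determine the rest), the sequence is eventually periodic: after a pre-period of length 2 it cycles with period 8.
The value 18 first appears (with k ≥ 3) at u_6.

6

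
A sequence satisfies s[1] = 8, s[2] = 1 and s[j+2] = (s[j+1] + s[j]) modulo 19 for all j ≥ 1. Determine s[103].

1

We have s[1] = 8; s[2] = 1; s[3] = 9; s[4] = 10; s[5] = 0; s[6] = 10; s[7] = 10; s[8] = 1; s[9] = 11; s[10] = 12; s[11] = 4; s[12] = 16; s[13] = 1; s[14] = 17; s[15] = 18; s[16] = 16; s[17] = 15; s[18] = 12; s[19] = 8; s[20] = 1.
The sequence repeats with period 18.
So s[103] = s[1 + ((103-1) mod 18)] = s[13] = 1.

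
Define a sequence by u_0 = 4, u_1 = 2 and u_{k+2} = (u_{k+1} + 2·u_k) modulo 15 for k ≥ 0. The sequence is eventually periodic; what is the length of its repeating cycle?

4

We have u_0 = 4,  u_1 = 2,  u_2 = 10,  u_3 = 14,  u_4 = 4,  u_5 = 2.
The sequence repeats with period 4.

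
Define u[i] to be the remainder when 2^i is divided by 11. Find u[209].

Computing terms: u[0] = 1; u[1] = 2; u[2] = 4; u[3] = 8; u[4] = 5; u[5] = 10; u[6] = 9; u[7] = 7; u[8] = 3; u[9] = 6; u[10] = 1.
The sequence repeats with period 10.
(209 - 0) mod 10 = 9, so u[209] = u[9] = 6.

6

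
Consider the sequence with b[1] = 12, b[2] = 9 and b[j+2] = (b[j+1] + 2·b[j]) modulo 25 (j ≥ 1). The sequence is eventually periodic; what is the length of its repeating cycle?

We have b[1] = 12; b[2] = 9; b[3] = 8; b[4] = 1; b[5] = 17; b[6] = 19; b[7] = 3; b[8] = 16; b[9] = 22; b[10] = 4; b[11] = 23; b[12] = 6; b[13] = 2; b[14] = 14; b[15] = 18; b[16] = 21; b[17] = 7; b[18] = 24; b[19] = 13; b[20] = 11; b[21] = 12; b[22] = 9.
Since (b[21], b[22]) = (b[1], b[2]) = (12, 9) (two consecutive terms determine the rest), the sequence is periodic with period 20.

20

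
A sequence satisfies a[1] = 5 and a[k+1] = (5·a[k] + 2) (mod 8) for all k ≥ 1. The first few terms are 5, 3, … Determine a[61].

Listing terms: a[1] = 5; a[2] = 3; a[3] = 1; a[4] = 7; a[5] = 5.
Since a[5] = a[1] = 5, the sequence is periodic with period 4.
(61 - 1) mod 4 = 0, so a[61] = a[1] = 5.

5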